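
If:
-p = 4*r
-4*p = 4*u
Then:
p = -u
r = u/4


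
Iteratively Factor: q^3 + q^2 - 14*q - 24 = (q - 4)*(q^2 + 5*q + 6) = (q - 4)*(q + 2)*(q + 3)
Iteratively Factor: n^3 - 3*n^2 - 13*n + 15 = (n + 3)*(n^2 - 6*n + 5) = (n - 1)*(n + 3)*(n - 5)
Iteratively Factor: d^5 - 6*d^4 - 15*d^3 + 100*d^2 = (d)*(d^4 - 6*d^3 - 15*d^2 + 100*d) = d*(d - 5)*(d^3 - d^2 - 20*d) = d^2*(d - 5)*(d^2 - d - 20) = d^2*(d - 5)*(d + 4)*(d - 5)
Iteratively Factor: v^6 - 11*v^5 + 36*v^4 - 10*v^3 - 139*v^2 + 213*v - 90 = (v - 1)*(v^5 - 10*v^4 + 26*v^3 + 16*v^2 - 123*v + 90) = (v - 1)*(v + 2)*(v^4 - 12*v^3 + 50*v^2 - 84*v + 45) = (v - 3)*(v - 1)*(v + 2)*(v^3 - 9*v^2 + 23*v - 15) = (v - 3)^2*(v - 1)*(v + 2)*(v^2 - 6*v + 5) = (v - 3)^2*(v - 1)^2*(v + 2)*(v - 5)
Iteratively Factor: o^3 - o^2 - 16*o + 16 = (o + 4)*(o^2 - 5*o + 4) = (o - 1)*(o + 4)*(o - 4)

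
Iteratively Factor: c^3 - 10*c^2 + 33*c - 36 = (c - 3)*(c^2 - 7*c + 12) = (c - 3)^2*(c - 4)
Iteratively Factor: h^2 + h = (h)*(h + 1)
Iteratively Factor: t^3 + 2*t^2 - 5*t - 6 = (t + 1)*(t^2 + t - 6) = (t - 2)*(t + 1)*(t + 3)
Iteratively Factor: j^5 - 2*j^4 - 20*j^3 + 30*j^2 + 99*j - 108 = (j - 1)*(j^4 - j^3 - 21*j^2 + 9*j + 108) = (j - 4)*(j - 1)*(j^3 + 3*j^2 - 9*j - 27) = (j - 4)*(j - 1)*(j + 3)*(j^2 - 9) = (j - 4)*(j - 3)*(j - 1)*(j + 3)*(j + 3)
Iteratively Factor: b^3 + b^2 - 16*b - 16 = (b - 4)*(b^2 + 5*b + 4) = (b - 4)*(b + 1)*(b + 4)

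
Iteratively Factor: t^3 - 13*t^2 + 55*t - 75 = (t - 5)*(t^2 - 8*t + 15) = (t - 5)*(t - 3)*(t - 5)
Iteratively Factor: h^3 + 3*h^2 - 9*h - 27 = (h + 3)*(h^2 - 9) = (h + 3)^2*(h - 3)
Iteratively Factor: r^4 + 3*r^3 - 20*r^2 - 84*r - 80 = (r + 2)*(r^3 + r^2 - 22*r - 40) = (r + 2)*(r + 4)*(r^2 - 3*r - 10) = (r - 5)*(r + 2)*(r + 4)*(r + 2)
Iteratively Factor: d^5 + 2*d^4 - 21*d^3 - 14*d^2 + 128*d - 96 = (d + 4)*(d^4 - 2*d^3 - 13*d^2 + 38*d - 24) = (d - 1)*(d + 4)*(d^3 - d^2 - 14*d + 24) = (d - 1)*(d + 4)^2*(d^2 - 5*d + 6) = (d - 3)*(d - 1)*(d + 4)^2*(d - 2)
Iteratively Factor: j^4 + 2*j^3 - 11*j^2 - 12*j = (j + 4)*(j^3 - 2*j^2 - 3*j) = j*(j + 4)*(j^2 - 2*j - 3) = j*(j - 3)*(j + 4)*(j + 1)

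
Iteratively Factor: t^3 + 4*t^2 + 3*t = (t)*(t^2 + 4*t + 3) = t*(t + 3)*(t + 1)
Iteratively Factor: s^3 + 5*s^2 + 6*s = (s)*(s^2 + 5*s + 6) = s*(s + 2)*(s + 3)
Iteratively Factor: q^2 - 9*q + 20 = (q - 4)*(q - 5)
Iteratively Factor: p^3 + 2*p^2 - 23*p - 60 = (p + 3)*(p^2 - p - 20) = (p - 5)*(p + 3)*(p + 4)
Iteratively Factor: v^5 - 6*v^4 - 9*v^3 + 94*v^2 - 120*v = (v + 4)*(v^4 - 10*v^3 + 31*v^2 - 30*v) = (v - 5)*(v + 4)*(v^3 - 5*v^2 + 6*v) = (v - 5)*(v - 2)*(v + 4)*(v^2 - 3*v) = v*(v - 5)*(v - 2)*(v + 4)*(v - 3)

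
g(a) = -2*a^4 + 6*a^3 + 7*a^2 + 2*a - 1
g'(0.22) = 5.87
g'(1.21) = 31.12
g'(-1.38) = 37.98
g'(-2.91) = 310.82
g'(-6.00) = 2294.00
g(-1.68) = -28.98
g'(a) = -8*a^3 + 18*a^2 + 14*a + 2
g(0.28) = 0.23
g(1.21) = 18.01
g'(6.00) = -994.00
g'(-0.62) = 2.15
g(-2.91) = -238.81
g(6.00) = -1033.00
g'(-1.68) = 67.22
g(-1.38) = -13.45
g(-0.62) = -1.27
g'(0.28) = 7.16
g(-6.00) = -3649.00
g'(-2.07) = 121.11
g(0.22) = -0.16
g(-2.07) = -65.08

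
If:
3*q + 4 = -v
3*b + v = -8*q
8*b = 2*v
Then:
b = -32/11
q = 28/11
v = -128/11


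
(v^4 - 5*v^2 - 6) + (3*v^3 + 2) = v^4 + 3*v^3 - 5*v^2 - 4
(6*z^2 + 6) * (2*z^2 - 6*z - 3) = 12*z^4 - 36*z^3 - 6*z^2 - 36*z - 18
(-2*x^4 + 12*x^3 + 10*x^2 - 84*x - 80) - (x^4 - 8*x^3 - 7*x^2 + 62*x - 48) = -3*x^4 + 20*x^3 + 17*x^2 - 146*x - 32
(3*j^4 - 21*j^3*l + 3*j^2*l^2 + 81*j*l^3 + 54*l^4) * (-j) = -3*j^5 + 21*j^4*l - 3*j^3*l^2 - 81*j^2*l^3 - 54*j*l^4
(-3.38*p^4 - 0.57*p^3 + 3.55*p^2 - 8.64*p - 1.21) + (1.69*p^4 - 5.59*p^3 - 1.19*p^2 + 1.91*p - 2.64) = -1.69*p^4 - 6.16*p^3 + 2.36*p^2 - 6.73*p - 3.85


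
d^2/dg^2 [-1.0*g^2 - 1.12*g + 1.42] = -2.00000000000000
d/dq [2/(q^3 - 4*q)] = 2*(4 - 3*q^2)/(q^2*(q^2 - 4)^2)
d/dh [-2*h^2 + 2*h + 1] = 2 - 4*h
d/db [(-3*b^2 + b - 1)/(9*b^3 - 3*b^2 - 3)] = (b*(9*b - 2)*(3*b^2 - b + 1) + (6*b - 1)*(-3*b^3 + b^2 + 1))/(3*(-3*b^3 + b^2 + 1)^2)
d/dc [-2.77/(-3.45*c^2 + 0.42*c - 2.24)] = (1.1634 - 19.113*c)/(3.45*c^2 - 0.42*c + 2.24)^2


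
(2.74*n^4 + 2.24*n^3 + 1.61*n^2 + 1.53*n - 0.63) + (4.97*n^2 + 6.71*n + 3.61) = 2.74*n^4 + 2.24*n^3 + 6.58*n^2 + 8.24*n + 2.98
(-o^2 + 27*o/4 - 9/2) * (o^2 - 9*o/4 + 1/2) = -o^4 + 9*o^3 - 323*o^2/16 + 27*o/2 - 9/4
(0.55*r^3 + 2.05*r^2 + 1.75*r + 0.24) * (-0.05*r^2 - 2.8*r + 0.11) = -0.0275*r^5 - 1.6425*r^4 - 5.767*r^3 - 4.6865*r^2 - 0.4795*r + 0.0264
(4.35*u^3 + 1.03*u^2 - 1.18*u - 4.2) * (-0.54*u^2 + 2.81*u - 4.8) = -2.349*u^5 + 11.6673*u^4 - 17.3485*u^3 - 5.9918*u^2 - 6.138*u + 20.16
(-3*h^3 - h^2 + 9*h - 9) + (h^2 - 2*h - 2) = -3*h^3 + 7*h - 11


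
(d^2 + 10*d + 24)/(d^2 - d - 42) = (d + 4)/(d - 7)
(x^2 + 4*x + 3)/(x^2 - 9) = (x + 1)/(x - 3)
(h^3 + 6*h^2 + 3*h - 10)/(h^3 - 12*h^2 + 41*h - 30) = (h^2 + 7*h + 10)/(h^2 - 11*h + 30)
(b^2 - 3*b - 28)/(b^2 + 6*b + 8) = (b - 7)/(b + 2)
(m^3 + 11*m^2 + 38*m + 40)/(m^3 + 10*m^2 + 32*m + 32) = (m + 5)/(m + 4)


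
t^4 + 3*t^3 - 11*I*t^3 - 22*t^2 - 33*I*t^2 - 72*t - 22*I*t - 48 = (t + 1)*(t + 2)*(t - 8*I)*(t - 3*I)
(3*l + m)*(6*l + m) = 18*l^2 + 9*l*m + m^2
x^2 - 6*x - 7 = (x - 7)*(x + 1)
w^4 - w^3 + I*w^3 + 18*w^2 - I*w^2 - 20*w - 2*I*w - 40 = (w - 2)*(w + 1)*(w - 4*I)*(w + 5*I)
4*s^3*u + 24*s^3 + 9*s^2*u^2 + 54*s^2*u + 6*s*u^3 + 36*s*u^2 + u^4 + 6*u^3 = (s + u)^2*(4*s + u)*(u + 6)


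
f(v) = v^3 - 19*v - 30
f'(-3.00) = 8.00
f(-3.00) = 0.00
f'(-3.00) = 8.00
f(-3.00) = 0.00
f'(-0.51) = -18.22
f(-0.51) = -20.44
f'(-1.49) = -12.34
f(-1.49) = -5.00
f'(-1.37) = -13.37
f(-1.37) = -6.54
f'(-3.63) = 20.53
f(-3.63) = -8.86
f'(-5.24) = 63.37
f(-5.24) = -74.32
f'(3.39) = 15.48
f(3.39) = -55.45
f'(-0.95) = -16.29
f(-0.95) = -12.81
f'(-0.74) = -17.36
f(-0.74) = -16.35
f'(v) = 3*v^2 - 19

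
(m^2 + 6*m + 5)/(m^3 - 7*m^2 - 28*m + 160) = (m + 1)/(m^2 - 12*m + 32)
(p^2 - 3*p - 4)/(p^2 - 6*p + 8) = (p + 1)/(p - 2)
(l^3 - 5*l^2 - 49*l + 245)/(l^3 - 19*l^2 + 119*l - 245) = (l + 7)/(l - 7)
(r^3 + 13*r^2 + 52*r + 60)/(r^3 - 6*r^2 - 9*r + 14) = (r^2 + 11*r + 30)/(r^2 - 8*r + 7)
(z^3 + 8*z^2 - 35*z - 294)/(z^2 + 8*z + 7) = (z^2 + z - 42)/(z + 1)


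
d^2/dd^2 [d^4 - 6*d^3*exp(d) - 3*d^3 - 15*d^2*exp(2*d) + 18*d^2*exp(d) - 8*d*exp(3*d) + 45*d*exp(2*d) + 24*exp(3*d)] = -6*d^3*exp(d) - 60*d^2*exp(2*d) - 18*d^2*exp(d) + 12*d^2 - 72*d*exp(3*d) + 60*d*exp(2*d) + 36*d*exp(d) - 18*d + 168*exp(3*d) + 150*exp(2*d) + 36*exp(d)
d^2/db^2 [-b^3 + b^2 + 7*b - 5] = 2 - 6*b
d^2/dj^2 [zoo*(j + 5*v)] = 0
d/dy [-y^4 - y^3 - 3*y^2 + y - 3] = -4*y^3 - 3*y^2 - 6*y + 1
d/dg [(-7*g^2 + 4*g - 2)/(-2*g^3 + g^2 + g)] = (-14*g^4 + 16*g^3 - 23*g^2 + 4*g + 2)/(g^2*(4*g^4 - 4*g^3 - 3*g^2 + 2*g + 1))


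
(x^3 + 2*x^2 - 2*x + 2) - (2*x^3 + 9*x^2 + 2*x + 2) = -x^3 - 7*x^2 - 4*x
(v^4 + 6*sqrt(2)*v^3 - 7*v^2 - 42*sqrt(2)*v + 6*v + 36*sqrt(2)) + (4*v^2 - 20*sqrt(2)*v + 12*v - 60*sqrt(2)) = v^4 + 6*sqrt(2)*v^3 - 3*v^2 - 62*sqrt(2)*v + 18*v - 24*sqrt(2)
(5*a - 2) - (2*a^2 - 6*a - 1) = -2*a^2 + 11*a - 1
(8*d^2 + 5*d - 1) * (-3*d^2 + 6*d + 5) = -24*d^4 + 33*d^3 + 73*d^2 + 19*d - 5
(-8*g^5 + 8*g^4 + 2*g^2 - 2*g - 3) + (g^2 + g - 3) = -8*g^5 + 8*g^4 + 3*g^2 - g - 6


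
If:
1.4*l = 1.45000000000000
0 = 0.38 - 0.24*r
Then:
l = 1.04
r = 1.58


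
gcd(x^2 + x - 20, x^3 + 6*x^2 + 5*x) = x + 5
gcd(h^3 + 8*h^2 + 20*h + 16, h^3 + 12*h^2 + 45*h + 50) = h + 2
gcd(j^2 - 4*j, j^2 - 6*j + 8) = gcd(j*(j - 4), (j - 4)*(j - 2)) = j - 4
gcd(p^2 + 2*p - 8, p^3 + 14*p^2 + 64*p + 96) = p + 4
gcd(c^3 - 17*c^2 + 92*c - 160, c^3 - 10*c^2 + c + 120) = c^2 - 13*c + 40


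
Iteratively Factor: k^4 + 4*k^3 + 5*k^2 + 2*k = (k + 2)*(k^3 + 2*k^2 + k) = k*(k + 2)*(k^2 + 2*k + 1) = k*(k + 1)*(k + 2)*(k + 1)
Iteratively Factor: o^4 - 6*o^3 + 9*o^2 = (o)*(o^3 - 6*o^2 + 9*o) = o*(o - 3)*(o^2 - 3*o) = o^2*(o - 3)*(o - 3)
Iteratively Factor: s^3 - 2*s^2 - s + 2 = (s - 1)*(s^2 - s - 2) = (s - 1)*(s + 1)*(s - 2)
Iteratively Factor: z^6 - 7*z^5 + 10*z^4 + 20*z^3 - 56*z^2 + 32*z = (z - 4)*(z^5 - 3*z^4 - 2*z^3 + 12*z^2 - 8*z) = (z - 4)*(z - 1)*(z^4 - 2*z^3 - 4*z^2 + 8*z) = (z - 4)*(z - 2)*(z - 1)*(z^3 - 4*z) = z*(z - 4)*(z - 2)*(z - 1)*(z^2 - 4) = z*(z - 4)*(z - 2)^2*(z - 1)*(z + 2)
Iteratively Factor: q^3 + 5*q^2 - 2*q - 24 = (q + 3)*(q^2 + 2*q - 8) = (q - 2)*(q + 3)*(q + 4)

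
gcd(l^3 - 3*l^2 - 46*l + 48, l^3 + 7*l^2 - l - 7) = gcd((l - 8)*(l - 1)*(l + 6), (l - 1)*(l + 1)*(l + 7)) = l - 1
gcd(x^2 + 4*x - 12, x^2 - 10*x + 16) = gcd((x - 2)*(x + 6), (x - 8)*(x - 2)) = x - 2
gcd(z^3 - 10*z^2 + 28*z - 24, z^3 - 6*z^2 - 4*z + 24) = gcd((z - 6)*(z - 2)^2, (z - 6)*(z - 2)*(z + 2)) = z^2 - 8*z + 12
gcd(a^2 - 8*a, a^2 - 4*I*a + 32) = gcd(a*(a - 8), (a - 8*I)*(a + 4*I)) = 1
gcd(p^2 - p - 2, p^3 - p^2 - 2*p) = p^2 - p - 2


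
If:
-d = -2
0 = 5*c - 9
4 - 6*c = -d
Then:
No Solution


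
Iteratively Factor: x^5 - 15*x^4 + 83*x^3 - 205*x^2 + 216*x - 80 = (x - 4)*(x^4 - 11*x^3 + 39*x^2 - 49*x + 20) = (x - 4)*(x - 1)*(x^3 - 10*x^2 + 29*x - 20) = (x - 5)*(x - 4)*(x - 1)*(x^2 - 5*x + 4) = (x - 5)*(x - 4)^2*(x - 1)*(x - 1)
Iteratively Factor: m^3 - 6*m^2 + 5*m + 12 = (m - 3)*(m^2 - 3*m - 4) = (m - 3)*(m + 1)*(m - 4)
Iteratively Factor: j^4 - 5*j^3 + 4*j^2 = (j)*(j^3 - 5*j^2 + 4*j) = j*(j - 1)*(j^2 - 4*j) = j^2*(j - 1)*(j - 4)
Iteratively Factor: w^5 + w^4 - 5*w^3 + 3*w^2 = (w - 1)*(w^4 + 2*w^3 - 3*w^2) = w*(w - 1)*(w^3 + 2*w^2 - 3*w) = w*(w - 1)^2*(w^2 + 3*w) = w*(w - 1)^2*(w + 3)*(w)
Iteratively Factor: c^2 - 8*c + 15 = (c - 3)*(c - 5)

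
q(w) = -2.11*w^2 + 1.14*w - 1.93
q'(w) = 1.14 - 4.22*w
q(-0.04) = -1.98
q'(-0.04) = 1.31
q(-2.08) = -13.43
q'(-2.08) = 9.92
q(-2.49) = -17.85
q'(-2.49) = 11.65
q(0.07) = -1.86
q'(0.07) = 0.84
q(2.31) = -10.56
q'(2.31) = -8.61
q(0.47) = -1.86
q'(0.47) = -0.84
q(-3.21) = -27.33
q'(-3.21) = 14.69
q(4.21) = -34.53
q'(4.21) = -16.63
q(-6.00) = -84.73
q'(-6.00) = 26.46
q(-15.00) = -493.78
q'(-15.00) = 64.44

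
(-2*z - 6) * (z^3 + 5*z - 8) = -2*z^4 - 6*z^3 - 10*z^2 - 14*z + 48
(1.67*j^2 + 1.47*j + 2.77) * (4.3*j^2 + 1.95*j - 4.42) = 7.181*j^4 + 9.5775*j^3 + 7.3961*j^2 - 1.0959*j - 12.2434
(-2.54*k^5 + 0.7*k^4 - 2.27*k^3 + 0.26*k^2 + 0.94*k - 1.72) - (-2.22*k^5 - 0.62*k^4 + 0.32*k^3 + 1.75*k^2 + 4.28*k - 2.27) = -0.32*k^5 + 1.32*k^4 - 2.59*k^3 - 1.49*k^2 - 3.34*k + 0.55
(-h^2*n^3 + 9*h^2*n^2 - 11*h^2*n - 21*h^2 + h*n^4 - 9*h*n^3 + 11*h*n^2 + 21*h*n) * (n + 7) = -h^2*n^4 + 2*h^2*n^3 + 52*h^2*n^2 - 98*h^2*n - 147*h^2 + h*n^5 - 2*h*n^4 - 52*h*n^3 + 98*h*n^2 + 147*h*n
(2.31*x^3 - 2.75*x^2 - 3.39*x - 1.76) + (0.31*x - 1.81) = 2.31*x^3 - 2.75*x^2 - 3.08*x - 3.57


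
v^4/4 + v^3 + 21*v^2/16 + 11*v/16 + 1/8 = (v/4 + 1/2)*(v + 1/2)^2*(v + 1)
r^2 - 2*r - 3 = (r - 3)*(r + 1)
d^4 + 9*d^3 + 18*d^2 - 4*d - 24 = (d - 1)*(d + 2)^2*(d + 6)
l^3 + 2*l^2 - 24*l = l*(l - 4)*(l + 6)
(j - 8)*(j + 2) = j^2 - 6*j - 16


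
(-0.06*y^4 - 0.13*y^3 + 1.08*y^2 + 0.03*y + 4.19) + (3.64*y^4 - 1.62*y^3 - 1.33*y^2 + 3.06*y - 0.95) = 3.58*y^4 - 1.75*y^3 - 0.25*y^2 + 3.09*y + 3.24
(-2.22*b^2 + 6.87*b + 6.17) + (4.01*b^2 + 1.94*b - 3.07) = 1.79*b^2 + 8.81*b + 3.1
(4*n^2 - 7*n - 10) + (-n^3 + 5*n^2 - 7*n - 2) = -n^3 + 9*n^2 - 14*n - 12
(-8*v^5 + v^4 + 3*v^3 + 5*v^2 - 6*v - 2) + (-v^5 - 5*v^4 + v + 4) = -9*v^5 - 4*v^4 + 3*v^3 + 5*v^2 - 5*v + 2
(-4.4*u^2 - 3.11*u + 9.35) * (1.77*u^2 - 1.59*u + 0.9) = -7.788*u^4 + 1.4913*u^3 + 17.5344*u^2 - 17.6655*u + 8.415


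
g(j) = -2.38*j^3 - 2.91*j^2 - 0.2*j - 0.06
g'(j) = -7.14*j^2 - 5.82*j - 0.2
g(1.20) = -8.60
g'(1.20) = -17.47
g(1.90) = -27.27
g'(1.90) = -37.03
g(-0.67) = -0.52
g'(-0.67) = 0.49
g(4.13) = -218.18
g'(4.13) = -146.02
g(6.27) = -702.37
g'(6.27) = -317.39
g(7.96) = -1386.41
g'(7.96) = -498.93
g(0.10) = -0.11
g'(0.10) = -0.85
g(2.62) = -63.36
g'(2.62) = -64.46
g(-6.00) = 410.46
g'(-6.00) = -222.32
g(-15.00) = 7380.69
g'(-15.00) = -1519.40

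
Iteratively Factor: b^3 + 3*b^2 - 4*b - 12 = (b + 2)*(b^2 + b - 6) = (b + 2)*(b + 3)*(b - 2)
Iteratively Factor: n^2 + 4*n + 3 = (n + 3)*(n + 1)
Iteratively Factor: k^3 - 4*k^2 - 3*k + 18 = (k + 2)*(k^2 - 6*k + 9) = (k - 3)*(k + 2)*(k - 3)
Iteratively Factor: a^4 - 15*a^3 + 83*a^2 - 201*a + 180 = (a - 3)*(a^3 - 12*a^2 + 47*a - 60) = (a - 4)*(a - 3)*(a^2 - 8*a + 15) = (a - 4)*(a - 3)^2*(a - 5)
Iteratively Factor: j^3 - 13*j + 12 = (j - 1)*(j^2 + j - 12) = (j - 1)*(j + 4)*(j - 3)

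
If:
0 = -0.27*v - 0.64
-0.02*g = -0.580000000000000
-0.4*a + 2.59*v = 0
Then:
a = -15.35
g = 29.00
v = -2.37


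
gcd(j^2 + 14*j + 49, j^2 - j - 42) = 1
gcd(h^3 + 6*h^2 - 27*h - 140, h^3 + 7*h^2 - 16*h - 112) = h^2 + 11*h + 28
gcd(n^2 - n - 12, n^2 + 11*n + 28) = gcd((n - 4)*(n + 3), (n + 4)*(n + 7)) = 1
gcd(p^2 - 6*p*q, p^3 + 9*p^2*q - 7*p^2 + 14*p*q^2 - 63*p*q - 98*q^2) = 1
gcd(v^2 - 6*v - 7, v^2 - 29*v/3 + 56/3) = v - 7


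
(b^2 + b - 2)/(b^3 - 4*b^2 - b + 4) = (b + 2)/(b^2 - 3*b - 4)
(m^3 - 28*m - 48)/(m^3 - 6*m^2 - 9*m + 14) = (m^2 - 2*m - 24)/(m^2 - 8*m + 7)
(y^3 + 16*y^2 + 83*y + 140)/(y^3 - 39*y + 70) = (y^2 + 9*y + 20)/(y^2 - 7*y + 10)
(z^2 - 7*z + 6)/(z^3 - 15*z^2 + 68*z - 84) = (z - 1)/(z^2 - 9*z + 14)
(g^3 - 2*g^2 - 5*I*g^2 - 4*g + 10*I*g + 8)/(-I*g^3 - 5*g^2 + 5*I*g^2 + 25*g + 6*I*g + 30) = (I*g^3 + g^2*(5 - 2*I) - 2*g*(5 + 2*I) + 8*I)/(g^3 - 5*g^2*(1 + I) + g*(-6 + 25*I) + 30*I)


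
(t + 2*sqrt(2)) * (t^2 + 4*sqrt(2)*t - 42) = t^3 + 6*sqrt(2)*t^2 - 26*t - 84*sqrt(2)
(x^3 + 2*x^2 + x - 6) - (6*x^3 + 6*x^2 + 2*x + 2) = -5*x^3 - 4*x^2 - x - 8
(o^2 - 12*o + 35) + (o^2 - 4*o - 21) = 2*o^2 - 16*o + 14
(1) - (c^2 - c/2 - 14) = -c^2 + c/2 + 15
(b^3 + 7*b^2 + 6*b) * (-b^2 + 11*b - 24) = -b^5 + 4*b^4 + 47*b^3 - 102*b^2 - 144*b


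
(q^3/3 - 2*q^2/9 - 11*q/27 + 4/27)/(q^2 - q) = (9*q^3 - 6*q^2 - 11*q + 4)/(27*q*(q - 1))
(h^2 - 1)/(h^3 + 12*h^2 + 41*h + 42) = (h^2 - 1)/(h^3 + 12*h^2 + 41*h + 42)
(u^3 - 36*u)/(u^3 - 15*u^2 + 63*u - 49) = u*(u^2 - 36)/(u^3 - 15*u^2 + 63*u - 49)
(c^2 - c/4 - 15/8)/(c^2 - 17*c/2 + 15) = (8*c^2 - 2*c - 15)/(4*(2*c^2 - 17*c + 30))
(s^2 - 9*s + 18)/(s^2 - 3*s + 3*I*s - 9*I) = (s - 6)/(s + 3*I)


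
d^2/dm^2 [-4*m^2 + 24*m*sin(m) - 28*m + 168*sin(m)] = -24*m*sin(m) - 168*sin(m) + 48*cos(m) - 8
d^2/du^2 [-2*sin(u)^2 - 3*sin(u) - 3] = 3*sin(u) - 4*cos(2*u)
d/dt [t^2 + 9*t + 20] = 2*t + 9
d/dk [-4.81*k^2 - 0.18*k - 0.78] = -9.62*k - 0.18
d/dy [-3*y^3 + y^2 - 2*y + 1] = -9*y^2 + 2*y - 2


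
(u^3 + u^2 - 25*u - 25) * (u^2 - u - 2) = u^5 - 28*u^3 - 2*u^2 + 75*u + 50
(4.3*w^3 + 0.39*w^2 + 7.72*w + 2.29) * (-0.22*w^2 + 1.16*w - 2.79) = -0.946*w^5 + 4.9022*w^4 - 13.243*w^3 + 7.3633*w^2 - 18.8824*w - 6.3891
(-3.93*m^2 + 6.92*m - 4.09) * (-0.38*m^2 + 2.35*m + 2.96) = 1.4934*m^4 - 11.8651*m^3 + 6.1834*m^2 + 10.8717*m - 12.1064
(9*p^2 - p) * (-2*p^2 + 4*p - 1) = -18*p^4 + 38*p^3 - 13*p^2 + p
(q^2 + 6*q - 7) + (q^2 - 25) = 2*q^2 + 6*q - 32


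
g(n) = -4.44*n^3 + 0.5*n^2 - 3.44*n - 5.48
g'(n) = -13.32*n^2 + 1.0*n - 3.44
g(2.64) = -92.77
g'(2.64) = -93.64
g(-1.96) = 36.61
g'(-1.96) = -56.57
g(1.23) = -17.22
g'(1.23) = -22.36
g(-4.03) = 307.11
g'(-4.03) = -223.80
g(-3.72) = 242.80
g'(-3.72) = -191.49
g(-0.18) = -4.82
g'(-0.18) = -4.05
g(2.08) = -50.43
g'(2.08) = -58.99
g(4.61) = -445.71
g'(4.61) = -281.91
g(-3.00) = 129.22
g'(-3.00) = -126.32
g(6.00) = -967.16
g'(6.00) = -476.96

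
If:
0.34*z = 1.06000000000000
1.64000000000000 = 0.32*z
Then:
No Solution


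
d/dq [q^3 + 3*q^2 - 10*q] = 3*q^2 + 6*q - 10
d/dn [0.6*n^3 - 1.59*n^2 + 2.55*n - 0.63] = 1.8*n^2 - 3.18*n + 2.55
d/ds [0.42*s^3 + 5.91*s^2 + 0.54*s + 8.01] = 1.26*s^2 + 11.82*s + 0.54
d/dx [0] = 0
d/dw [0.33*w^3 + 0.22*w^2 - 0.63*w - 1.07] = 0.99*w^2 + 0.44*w - 0.63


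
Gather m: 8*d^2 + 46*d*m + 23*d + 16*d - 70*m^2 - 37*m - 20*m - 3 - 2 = 8*d^2 + 39*d - 70*m^2 + m*(46*d - 57) - 5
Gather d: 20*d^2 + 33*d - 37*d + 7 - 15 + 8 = 20*d^2 - 4*d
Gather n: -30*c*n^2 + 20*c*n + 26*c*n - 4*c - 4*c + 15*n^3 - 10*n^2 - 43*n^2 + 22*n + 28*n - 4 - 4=-8*c + 15*n^3 + n^2*(-30*c - 53) + n*(46*c + 50) - 8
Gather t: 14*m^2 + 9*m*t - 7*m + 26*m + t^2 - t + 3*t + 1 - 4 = 14*m^2 + 19*m + t^2 + t*(9*m + 2) - 3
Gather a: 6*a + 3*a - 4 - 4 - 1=9*a - 9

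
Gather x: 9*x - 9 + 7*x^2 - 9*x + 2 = 7*x^2 - 7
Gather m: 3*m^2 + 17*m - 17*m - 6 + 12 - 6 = 3*m^2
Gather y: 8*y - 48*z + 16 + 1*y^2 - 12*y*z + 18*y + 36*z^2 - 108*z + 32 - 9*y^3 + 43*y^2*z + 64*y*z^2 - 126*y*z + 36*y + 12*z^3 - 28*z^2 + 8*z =-9*y^3 + y^2*(43*z + 1) + y*(64*z^2 - 138*z + 62) + 12*z^3 + 8*z^2 - 148*z + 48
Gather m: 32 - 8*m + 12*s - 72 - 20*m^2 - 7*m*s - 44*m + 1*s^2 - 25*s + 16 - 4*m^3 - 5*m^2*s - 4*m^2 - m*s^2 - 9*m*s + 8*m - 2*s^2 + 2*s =-4*m^3 + m^2*(-5*s - 24) + m*(-s^2 - 16*s - 44) - s^2 - 11*s - 24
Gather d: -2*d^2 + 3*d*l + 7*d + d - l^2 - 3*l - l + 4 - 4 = -2*d^2 + d*(3*l + 8) - l^2 - 4*l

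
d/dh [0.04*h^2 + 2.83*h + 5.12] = 0.08*h + 2.83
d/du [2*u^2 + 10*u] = 4*u + 10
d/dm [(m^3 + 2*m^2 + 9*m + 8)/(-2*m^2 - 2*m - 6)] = (-m^4/2 - m^3 - m^2 + 2*m - 19/2)/(m^4 + 2*m^3 + 7*m^2 + 6*m + 9)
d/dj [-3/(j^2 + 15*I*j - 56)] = 3*(2*j + 15*I)/(j^2 + 15*I*j - 56)^2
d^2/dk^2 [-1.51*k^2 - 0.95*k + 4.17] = -3.02000000000000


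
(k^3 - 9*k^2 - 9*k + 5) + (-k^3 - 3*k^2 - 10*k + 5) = -12*k^2 - 19*k + 10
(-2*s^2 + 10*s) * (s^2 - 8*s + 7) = -2*s^4 + 26*s^3 - 94*s^2 + 70*s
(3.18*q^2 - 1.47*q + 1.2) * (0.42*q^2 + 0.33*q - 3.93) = 1.3356*q^4 + 0.432*q^3 - 12.4785*q^2 + 6.1731*q - 4.716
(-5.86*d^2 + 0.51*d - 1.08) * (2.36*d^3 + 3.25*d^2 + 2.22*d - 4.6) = -13.8296*d^5 - 17.8414*d^4 - 13.9005*d^3 + 24.5782*d^2 - 4.7436*d + 4.968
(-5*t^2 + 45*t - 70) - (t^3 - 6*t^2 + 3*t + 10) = -t^3 + t^2 + 42*t - 80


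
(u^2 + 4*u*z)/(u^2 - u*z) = (u + 4*z)/(u - z)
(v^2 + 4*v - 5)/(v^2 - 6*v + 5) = (v + 5)/(v - 5)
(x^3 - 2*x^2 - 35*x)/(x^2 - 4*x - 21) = x*(x + 5)/(x + 3)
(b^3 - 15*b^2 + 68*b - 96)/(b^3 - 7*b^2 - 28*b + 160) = (b - 3)/(b + 5)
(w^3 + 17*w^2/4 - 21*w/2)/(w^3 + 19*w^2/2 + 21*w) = (4*w - 7)/(2*(2*w + 7))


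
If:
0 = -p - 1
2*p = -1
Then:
No Solution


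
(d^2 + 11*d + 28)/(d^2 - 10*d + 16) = (d^2 + 11*d + 28)/(d^2 - 10*d + 16)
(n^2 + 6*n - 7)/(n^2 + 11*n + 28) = (n - 1)/(n + 4)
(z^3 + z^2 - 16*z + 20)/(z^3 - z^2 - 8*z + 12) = (z + 5)/(z + 3)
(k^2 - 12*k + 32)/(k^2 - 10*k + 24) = (k - 8)/(k - 6)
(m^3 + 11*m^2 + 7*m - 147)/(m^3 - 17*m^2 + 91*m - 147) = (m^2 + 14*m + 49)/(m^2 - 14*m + 49)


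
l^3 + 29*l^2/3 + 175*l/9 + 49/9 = (l + 1/3)*(l + 7/3)*(l + 7)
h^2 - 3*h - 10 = (h - 5)*(h + 2)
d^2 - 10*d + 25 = (d - 5)^2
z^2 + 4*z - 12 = (z - 2)*(z + 6)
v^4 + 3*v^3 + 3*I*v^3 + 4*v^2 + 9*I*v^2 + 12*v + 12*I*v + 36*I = (v + 3)*(v - 2*I)*(v + 2*I)*(v + 3*I)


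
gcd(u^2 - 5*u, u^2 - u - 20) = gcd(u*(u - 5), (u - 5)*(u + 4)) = u - 5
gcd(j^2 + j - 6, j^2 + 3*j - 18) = 1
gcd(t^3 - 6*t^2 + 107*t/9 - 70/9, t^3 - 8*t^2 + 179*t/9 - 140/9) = t^2 - 4*t + 35/9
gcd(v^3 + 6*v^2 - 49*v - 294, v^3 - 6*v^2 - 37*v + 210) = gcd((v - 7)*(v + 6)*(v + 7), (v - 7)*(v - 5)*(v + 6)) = v^2 - v - 42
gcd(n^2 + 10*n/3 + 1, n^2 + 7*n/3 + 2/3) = n + 1/3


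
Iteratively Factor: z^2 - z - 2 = (z + 1)*(z - 2)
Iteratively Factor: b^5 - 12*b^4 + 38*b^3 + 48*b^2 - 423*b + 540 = (b - 5)*(b^4 - 7*b^3 + 3*b^2 + 63*b - 108) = (b - 5)*(b - 3)*(b^3 - 4*b^2 - 9*b + 36) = (b - 5)*(b - 4)*(b - 3)*(b^2 - 9) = (b - 5)*(b - 4)*(b - 3)^2*(b + 3)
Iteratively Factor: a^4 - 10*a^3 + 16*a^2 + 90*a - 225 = (a - 3)*(a^3 - 7*a^2 - 5*a + 75) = (a - 5)*(a - 3)*(a^2 - 2*a - 15) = (a - 5)*(a - 3)*(a + 3)*(a - 5)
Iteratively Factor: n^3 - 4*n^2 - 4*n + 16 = (n - 4)*(n^2 - 4) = (n - 4)*(n - 2)*(n + 2)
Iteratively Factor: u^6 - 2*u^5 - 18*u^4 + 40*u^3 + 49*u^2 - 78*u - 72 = (u - 2)*(u^5 - 18*u^3 + 4*u^2 + 57*u + 36) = (u - 2)*(u + 4)*(u^4 - 4*u^3 - 2*u^2 + 12*u + 9) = (u - 3)*(u - 2)*(u + 4)*(u^3 - u^2 - 5*u - 3) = (u - 3)^2*(u - 2)*(u + 4)*(u^2 + 2*u + 1) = (u - 3)^2*(u - 2)*(u + 1)*(u + 4)*(u + 1)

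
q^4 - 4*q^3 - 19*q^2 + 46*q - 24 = (q - 6)*(q - 1)^2*(q + 4)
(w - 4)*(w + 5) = w^2 + w - 20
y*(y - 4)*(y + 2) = y^3 - 2*y^2 - 8*y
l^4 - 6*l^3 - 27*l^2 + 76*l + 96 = (l - 8)*(l - 3)*(l + 1)*(l + 4)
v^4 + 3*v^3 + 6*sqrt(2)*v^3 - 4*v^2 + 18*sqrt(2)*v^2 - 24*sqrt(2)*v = v*(v - 1)*(v + 4)*(v + 6*sqrt(2))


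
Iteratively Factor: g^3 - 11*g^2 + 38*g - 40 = (g - 4)*(g^2 - 7*g + 10) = (g - 4)*(g - 2)*(g - 5)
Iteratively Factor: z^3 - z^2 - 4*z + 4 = (z + 2)*(z^2 - 3*z + 2) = (z - 2)*(z + 2)*(z - 1)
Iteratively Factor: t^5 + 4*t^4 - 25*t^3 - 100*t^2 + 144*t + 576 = (t - 3)*(t^4 + 7*t^3 - 4*t^2 - 112*t - 192) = (t - 3)*(t + 3)*(t^3 + 4*t^2 - 16*t - 64) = (t - 3)*(t + 3)*(t + 4)*(t^2 - 16) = (t - 3)*(t + 3)*(t + 4)^2*(t - 4)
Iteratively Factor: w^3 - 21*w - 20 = (w + 4)*(w^2 - 4*w - 5) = (w + 1)*(w + 4)*(w - 5)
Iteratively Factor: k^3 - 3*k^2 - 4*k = (k + 1)*(k^2 - 4*k) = k*(k + 1)*(k - 4)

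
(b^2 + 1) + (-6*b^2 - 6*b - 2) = -5*b^2 - 6*b - 1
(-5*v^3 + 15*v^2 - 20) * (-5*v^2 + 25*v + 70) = 25*v^5 - 200*v^4 + 25*v^3 + 1150*v^2 - 500*v - 1400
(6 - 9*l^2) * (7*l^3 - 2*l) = -63*l^5 + 60*l^3 - 12*l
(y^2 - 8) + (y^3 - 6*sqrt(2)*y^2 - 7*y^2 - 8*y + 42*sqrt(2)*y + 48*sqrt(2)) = y^3 - 6*sqrt(2)*y^2 - 6*y^2 - 8*y + 42*sqrt(2)*y - 8 + 48*sqrt(2)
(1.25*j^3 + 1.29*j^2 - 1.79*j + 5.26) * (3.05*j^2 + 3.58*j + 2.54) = 3.8125*j^5 + 8.4095*j^4 + 2.3337*j^3 + 12.9114*j^2 + 14.2842*j + 13.3604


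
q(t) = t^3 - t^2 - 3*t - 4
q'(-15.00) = 702.00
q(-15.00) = -3559.00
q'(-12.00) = 453.00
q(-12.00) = -1840.00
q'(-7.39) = 175.62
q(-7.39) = -440.03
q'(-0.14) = -2.66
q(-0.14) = -3.60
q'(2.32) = 8.51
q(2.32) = -3.86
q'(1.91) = 4.12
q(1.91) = -6.41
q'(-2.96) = 29.20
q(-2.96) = -29.82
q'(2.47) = 10.36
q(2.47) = -2.44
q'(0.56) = -3.18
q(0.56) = -5.82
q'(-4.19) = 58.05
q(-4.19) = -82.55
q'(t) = 3*t^2 - 2*t - 3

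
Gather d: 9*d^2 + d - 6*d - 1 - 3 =9*d^2 - 5*d - 4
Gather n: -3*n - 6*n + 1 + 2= 3 - 9*n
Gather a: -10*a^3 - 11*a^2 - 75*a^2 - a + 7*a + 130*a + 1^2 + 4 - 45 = -10*a^3 - 86*a^2 + 136*a - 40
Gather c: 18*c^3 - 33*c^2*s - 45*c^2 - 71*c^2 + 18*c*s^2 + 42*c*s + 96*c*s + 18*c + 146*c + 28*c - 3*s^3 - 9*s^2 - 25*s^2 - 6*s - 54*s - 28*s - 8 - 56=18*c^3 + c^2*(-33*s - 116) + c*(18*s^2 + 138*s + 192) - 3*s^3 - 34*s^2 - 88*s - 64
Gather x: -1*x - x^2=-x^2 - x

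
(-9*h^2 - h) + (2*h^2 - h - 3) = -7*h^2 - 2*h - 3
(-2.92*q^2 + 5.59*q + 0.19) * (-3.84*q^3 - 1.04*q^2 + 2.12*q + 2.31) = 11.2128*q^5 - 18.4288*q^4 - 12.7336*q^3 + 4.908*q^2 + 13.3157*q + 0.4389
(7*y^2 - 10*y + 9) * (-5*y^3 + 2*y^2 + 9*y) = -35*y^5 + 64*y^4 - 2*y^3 - 72*y^2 + 81*y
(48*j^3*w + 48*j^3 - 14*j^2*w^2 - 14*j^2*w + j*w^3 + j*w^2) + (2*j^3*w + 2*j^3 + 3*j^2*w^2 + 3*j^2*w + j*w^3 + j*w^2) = 50*j^3*w + 50*j^3 - 11*j^2*w^2 - 11*j^2*w + 2*j*w^3 + 2*j*w^2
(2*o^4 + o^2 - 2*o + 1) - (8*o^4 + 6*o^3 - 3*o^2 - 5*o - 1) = -6*o^4 - 6*o^3 + 4*o^2 + 3*o + 2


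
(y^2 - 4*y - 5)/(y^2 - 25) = (y + 1)/(y + 5)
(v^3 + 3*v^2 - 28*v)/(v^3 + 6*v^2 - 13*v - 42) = v*(v - 4)/(v^2 - v - 6)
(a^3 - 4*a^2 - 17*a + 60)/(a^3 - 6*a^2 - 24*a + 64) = (a^2 - 8*a + 15)/(a^2 - 10*a + 16)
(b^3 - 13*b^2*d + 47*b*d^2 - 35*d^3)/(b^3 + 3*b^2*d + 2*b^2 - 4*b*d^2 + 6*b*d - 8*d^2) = (b^2 - 12*b*d + 35*d^2)/(b^2 + 4*b*d + 2*b + 8*d)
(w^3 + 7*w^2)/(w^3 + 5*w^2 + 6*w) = w*(w + 7)/(w^2 + 5*w + 6)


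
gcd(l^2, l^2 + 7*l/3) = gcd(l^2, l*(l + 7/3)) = l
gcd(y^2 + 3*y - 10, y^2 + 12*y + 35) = y + 5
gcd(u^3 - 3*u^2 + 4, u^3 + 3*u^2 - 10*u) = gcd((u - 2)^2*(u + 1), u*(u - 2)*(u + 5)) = u - 2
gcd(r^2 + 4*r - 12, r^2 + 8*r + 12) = r + 6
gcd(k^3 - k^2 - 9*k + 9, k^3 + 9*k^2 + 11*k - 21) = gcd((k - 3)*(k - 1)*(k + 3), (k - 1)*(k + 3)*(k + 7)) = k^2 + 2*k - 3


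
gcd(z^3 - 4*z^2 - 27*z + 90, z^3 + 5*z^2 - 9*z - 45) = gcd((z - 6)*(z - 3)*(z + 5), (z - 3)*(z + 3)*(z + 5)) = z^2 + 2*z - 15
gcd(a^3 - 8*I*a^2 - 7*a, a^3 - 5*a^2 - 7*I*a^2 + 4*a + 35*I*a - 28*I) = a - 7*I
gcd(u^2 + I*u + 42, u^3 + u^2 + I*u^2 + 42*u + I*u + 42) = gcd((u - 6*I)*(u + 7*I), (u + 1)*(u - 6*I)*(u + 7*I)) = u^2 + I*u + 42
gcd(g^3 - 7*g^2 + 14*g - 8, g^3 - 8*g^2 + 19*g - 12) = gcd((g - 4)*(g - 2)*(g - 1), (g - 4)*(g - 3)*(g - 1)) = g^2 - 5*g + 4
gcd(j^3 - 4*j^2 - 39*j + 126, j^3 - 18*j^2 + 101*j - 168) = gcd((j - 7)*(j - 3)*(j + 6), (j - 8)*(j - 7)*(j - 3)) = j^2 - 10*j + 21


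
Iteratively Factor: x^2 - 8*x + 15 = (x - 3)*(x - 5)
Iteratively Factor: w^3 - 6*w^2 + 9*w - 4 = (w - 1)*(w^2 - 5*w + 4) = (w - 4)*(w - 1)*(w - 1)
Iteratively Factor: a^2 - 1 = (a - 1)*(a + 1)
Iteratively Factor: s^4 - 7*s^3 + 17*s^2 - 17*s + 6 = (s - 1)*(s^3 - 6*s^2 + 11*s - 6) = (s - 1)^2*(s^2 - 5*s + 6) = (s - 2)*(s - 1)^2*(s - 3)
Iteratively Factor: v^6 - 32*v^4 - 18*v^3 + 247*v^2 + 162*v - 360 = (v + 4)*(v^5 - 4*v^4 - 16*v^3 + 46*v^2 + 63*v - 90) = (v - 5)*(v + 4)*(v^4 + v^3 - 11*v^2 - 9*v + 18) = (v - 5)*(v - 3)*(v + 4)*(v^3 + 4*v^2 + v - 6) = (v - 5)*(v - 3)*(v + 3)*(v + 4)*(v^2 + v - 2) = (v - 5)*(v - 3)*(v - 1)*(v + 3)*(v + 4)*(v + 2)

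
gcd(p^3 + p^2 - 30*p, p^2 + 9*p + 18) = p + 6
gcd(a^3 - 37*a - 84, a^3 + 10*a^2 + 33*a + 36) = a^2 + 7*a + 12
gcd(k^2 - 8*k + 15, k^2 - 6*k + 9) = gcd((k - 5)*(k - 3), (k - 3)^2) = k - 3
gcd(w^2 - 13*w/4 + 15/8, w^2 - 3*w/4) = w - 3/4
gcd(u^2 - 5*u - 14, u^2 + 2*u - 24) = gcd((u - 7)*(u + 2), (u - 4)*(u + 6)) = 1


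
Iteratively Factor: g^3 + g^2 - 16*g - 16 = (g - 4)*(g^2 + 5*g + 4) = (g - 4)*(g + 4)*(g + 1)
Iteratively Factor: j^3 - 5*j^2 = (j - 5)*(j^2) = j*(j - 5)*(j)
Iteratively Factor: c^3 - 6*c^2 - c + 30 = (c - 3)*(c^2 - 3*c - 10) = (c - 5)*(c - 3)*(c + 2)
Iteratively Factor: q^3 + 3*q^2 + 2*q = (q + 1)*(q^2 + 2*q) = q*(q + 1)*(q + 2)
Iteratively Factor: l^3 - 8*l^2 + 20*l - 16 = (l - 4)*(l^2 - 4*l + 4) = (l - 4)*(l - 2)*(l - 2)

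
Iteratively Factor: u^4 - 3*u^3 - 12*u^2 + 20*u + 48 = (u + 2)*(u^3 - 5*u^2 - 2*u + 24) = (u - 4)*(u + 2)*(u^2 - u - 6) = (u - 4)*(u + 2)^2*(u - 3)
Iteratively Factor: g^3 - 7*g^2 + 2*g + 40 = (g - 4)*(g^2 - 3*g - 10) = (g - 5)*(g - 4)*(g + 2)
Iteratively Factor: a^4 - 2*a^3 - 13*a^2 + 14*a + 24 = (a + 3)*(a^3 - 5*a^2 + 2*a + 8) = (a - 4)*(a + 3)*(a^2 - a - 2) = (a - 4)*(a + 1)*(a + 3)*(a - 2)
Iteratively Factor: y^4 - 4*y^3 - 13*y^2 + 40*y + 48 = (y + 1)*(y^3 - 5*y^2 - 8*y + 48) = (y - 4)*(y + 1)*(y^2 - y - 12) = (y - 4)*(y + 1)*(y + 3)*(y - 4)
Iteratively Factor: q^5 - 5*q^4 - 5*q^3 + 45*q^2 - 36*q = (q)*(q^4 - 5*q^3 - 5*q^2 + 45*q - 36) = q*(q - 3)*(q^3 - 2*q^2 - 11*q + 12) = q*(q - 3)*(q + 3)*(q^2 - 5*q + 4) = q*(q - 4)*(q - 3)*(q + 3)*(q - 1)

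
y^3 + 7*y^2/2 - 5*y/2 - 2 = (y - 1)*(y + 1/2)*(y + 4)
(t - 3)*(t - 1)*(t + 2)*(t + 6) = t^4 + 4*t^3 - 17*t^2 - 24*t + 36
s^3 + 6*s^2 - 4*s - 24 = (s - 2)*(s + 2)*(s + 6)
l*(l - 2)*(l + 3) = l^3 + l^2 - 6*l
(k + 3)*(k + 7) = k^2 + 10*k + 21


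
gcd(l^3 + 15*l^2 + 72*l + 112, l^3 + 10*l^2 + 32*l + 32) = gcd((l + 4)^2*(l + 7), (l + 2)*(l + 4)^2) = l^2 + 8*l + 16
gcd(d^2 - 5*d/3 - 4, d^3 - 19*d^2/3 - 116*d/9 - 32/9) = d + 4/3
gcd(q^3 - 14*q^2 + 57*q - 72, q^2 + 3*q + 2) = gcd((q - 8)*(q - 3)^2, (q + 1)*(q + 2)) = 1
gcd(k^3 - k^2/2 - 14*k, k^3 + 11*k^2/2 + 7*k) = k^2 + 7*k/2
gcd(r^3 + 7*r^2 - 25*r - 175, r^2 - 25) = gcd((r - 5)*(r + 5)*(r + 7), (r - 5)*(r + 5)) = r^2 - 25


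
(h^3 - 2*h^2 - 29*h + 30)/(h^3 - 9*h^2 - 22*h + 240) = (h - 1)/(h - 8)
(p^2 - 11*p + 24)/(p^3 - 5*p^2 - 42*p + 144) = 1/(p + 6)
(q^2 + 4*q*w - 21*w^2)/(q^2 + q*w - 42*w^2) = (q - 3*w)/(q - 6*w)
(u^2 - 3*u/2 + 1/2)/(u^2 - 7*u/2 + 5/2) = (2*u - 1)/(2*u - 5)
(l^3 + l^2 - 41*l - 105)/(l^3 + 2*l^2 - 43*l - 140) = (l + 3)/(l + 4)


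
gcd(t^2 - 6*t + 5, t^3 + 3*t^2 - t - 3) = t - 1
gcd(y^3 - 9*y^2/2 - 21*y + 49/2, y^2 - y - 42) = y - 7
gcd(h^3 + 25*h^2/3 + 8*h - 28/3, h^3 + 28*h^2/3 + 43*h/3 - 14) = h^2 + 19*h/3 - 14/3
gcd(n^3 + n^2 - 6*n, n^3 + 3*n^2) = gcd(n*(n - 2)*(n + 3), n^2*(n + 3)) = n^2 + 3*n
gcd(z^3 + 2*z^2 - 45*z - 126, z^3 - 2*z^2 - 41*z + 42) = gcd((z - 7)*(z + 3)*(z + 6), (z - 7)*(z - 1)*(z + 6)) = z^2 - z - 42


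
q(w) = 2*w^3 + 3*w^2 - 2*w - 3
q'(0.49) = 2.38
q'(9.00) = 538.00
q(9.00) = 1680.00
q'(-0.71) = -3.24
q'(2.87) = 64.64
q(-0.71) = -0.78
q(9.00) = 1680.00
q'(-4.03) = 71.27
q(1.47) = 6.90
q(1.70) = 12.10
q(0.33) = -3.26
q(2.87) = 63.25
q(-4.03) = -77.12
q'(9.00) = 538.00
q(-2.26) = -6.24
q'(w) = 6*w^2 + 6*w - 2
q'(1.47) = 19.79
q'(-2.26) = 15.09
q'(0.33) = 0.63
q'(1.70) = 25.54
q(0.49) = -3.02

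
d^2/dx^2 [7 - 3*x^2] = -6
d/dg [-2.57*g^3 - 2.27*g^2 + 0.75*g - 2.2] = -7.71*g^2 - 4.54*g + 0.75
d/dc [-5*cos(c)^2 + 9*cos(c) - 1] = (10*cos(c) - 9)*sin(c)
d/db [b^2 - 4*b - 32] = 2*b - 4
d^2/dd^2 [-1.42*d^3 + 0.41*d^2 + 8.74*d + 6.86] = 0.82 - 8.52*d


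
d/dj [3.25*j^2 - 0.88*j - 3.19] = 6.5*j - 0.88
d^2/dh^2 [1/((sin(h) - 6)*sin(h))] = 2*(-2*sin(h) + 9 - 15/sin(h) - 18/sin(h)^2 + 36/sin(h)^3)/(sin(h) - 6)^3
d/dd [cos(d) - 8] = -sin(d)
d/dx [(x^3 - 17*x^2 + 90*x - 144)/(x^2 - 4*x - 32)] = (x^2 + 8*x - 54)/(x^2 + 8*x + 16)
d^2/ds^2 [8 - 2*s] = 0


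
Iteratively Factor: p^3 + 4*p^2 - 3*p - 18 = (p + 3)*(p^2 + p - 6) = (p - 2)*(p + 3)*(p + 3)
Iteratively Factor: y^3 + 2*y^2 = (y)*(y^2 + 2*y) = y*(y + 2)*(y)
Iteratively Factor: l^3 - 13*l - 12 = (l - 4)*(l^2 + 4*l + 3) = (l - 4)*(l + 3)*(l + 1)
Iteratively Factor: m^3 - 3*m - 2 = (m + 1)*(m^2 - m - 2) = (m + 1)^2*(m - 2)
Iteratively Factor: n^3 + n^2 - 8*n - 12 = (n + 2)*(n^2 - n - 6) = (n - 3)*(n + 2)*(n + 2)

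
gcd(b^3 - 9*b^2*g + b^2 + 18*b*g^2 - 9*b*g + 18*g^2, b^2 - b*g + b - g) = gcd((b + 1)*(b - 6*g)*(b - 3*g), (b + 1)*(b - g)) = b + 1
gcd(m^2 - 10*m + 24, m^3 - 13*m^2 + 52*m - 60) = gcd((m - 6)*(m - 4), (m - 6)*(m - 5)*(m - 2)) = m - 6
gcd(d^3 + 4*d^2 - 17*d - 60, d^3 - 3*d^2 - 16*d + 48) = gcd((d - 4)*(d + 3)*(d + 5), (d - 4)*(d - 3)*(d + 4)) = d - 4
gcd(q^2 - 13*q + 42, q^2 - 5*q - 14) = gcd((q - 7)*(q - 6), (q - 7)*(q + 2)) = q - 7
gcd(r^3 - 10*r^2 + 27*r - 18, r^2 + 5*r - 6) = r - 1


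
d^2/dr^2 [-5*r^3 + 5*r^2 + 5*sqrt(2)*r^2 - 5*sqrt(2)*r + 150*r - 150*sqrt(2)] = -30*r + 10 + 10*sqrt(2)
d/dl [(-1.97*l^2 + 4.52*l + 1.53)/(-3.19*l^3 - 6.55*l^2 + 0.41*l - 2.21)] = (-6.2843*l^4 + 28.8376*l^3 + 43.4404*l^2 + 28.7504*l - 10.6165)/(10.1761*l^6 + 41.789*l^5 + 40.2867*l^4 + 8.7288*l^3 + 29.1191*l^2 - 1.8122*l + 4.8841)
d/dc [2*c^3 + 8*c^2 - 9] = 2*c*(3*c + 8)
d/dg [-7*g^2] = -14*g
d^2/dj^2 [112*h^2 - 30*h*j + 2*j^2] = 4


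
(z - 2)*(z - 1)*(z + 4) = z^3 + z^2 - 10*z + 8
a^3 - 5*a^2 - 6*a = a*(a - 6)*(a + 1)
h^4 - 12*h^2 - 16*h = h*(h - 4)*(h + 2)^2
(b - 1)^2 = b^2 - 2*b + 1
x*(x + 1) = x^2 + x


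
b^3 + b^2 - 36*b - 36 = (b - 6)*(b + 1)*(b + 6)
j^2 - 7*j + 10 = (j - 5)*(j - 2)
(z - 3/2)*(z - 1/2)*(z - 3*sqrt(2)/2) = z^3 - 3*sqrt(2)*z^2/2 - 2*z^2 + 3*z/4 + 3*sqrt(2)*z - 9*sqrt(2)/8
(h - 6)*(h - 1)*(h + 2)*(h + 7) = h^4 + 2*h^3 - 43*h^2 - 44*h + 84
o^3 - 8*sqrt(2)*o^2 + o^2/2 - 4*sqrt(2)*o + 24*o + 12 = (o + 1/2)*(o - 6*sqrt(2))*(o - 2*sqrt(2))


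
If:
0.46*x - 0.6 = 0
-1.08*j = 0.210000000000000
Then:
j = -0.19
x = 1.30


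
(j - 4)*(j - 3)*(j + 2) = j^3 - 5*j^2 - 2*j + 24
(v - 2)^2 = v^2 - 4*v + 4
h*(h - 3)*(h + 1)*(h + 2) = h^4 - 7*h^2 - 6*h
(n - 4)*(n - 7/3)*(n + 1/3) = n^3 - 6*n^2 + 65*n/9 + 28/9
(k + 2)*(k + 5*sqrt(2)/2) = k^2 + 2*k + 5*sqrt(2)*k/2 + 5*sqrt(2)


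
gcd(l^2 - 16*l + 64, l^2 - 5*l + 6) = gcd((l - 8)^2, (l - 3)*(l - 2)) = 1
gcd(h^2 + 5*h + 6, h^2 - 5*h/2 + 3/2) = 1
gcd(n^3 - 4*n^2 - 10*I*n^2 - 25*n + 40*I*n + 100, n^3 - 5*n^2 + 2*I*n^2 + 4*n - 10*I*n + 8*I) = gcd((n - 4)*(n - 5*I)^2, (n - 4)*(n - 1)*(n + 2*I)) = n - 4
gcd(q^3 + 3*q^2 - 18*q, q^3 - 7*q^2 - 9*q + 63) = q - 3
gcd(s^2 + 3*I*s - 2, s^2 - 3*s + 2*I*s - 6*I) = s + 2*I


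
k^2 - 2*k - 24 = (k - 6)*(k + 4)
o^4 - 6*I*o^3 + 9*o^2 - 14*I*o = o*(o - 7*I)*(o - I)*(o + 2*I)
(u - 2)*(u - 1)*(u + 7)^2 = u^4 + 11*u^3 + 9*u^2 - 119*u + 98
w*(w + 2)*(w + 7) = w^3 + 9*w^2 + 14*w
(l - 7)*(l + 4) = l^2 - 3*l - 28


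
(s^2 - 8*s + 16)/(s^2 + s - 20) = (s - 4)/(s + 5)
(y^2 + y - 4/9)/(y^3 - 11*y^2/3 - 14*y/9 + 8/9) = (3*y + 4)/(3*y^2 - 10*y - 8)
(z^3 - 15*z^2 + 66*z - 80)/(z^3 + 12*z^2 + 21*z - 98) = (z^2 - 13*z + 40)/(z^2 + 14*z + 49)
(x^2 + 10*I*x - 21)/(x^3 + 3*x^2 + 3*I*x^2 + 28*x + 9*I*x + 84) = (x + 3*I)/(x^2 + x*(3 - 4*I) - 12*I)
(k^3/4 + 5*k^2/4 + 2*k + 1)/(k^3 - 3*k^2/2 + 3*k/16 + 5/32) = 8*(k^3 + 5*k^2 + 8*k + 4)/(32*k^3 - 48*k^2 + 6*k + 5)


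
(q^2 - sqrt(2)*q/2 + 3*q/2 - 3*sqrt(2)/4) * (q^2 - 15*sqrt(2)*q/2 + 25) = q^4 - 8*sqrt(2)*q^3 + 3*q^3/2 - 12*sqrt(2)*q^2 + 65*q^2/2 - 25*sqrt(2)*q/2 + 195*q/4 - 75*sqrt(2)/4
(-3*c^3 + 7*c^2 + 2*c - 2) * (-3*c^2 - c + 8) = 9*c^5 - 18*c^4 - 37*c^3 + 60*c^2 + 18*c - 16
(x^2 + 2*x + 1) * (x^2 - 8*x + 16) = x^4 - 6*x^3 + x^2 + 24*x + 16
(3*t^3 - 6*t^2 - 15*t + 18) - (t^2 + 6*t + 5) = 3*t^3 - 7*t^2 - 21*t + 13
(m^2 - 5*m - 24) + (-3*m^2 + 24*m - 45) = -2*m^2 + 19*m - 69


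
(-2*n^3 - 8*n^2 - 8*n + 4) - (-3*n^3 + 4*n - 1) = n^3 - 8*n^2 - 12*n + 5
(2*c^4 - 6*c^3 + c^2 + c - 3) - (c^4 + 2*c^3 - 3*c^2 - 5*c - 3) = c^4 - 8*c^3 + 4*c^2 + 6*c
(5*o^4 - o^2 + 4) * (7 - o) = -5*o^5 + 35*o^4 + o^3 - 7*o^2 - 4*o + 28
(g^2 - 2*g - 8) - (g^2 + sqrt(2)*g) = -2*g - sqrt(2)*g - 8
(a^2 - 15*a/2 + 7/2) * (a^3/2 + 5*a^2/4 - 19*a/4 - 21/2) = a^5/2 - 5*a^4/2 - 99*a^3/8 + 59*a^2/2 + 497*a/8 - 147/4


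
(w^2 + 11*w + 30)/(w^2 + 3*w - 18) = (w + 5)/(w - 3)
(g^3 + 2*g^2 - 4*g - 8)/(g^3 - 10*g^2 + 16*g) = (g^2 + 4*g + 4)/(g*(g - 8))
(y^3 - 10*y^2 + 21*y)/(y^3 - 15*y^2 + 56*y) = (y - 3)/(y - 8)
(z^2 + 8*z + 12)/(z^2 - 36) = (z + 2)/(z - 6)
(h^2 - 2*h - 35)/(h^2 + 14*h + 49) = (h^2 - 2*h - 35)/(h^2 + 14*h + 49)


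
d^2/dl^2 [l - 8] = 0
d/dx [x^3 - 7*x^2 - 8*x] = 3*x^2 - 14*x - 8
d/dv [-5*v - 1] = -5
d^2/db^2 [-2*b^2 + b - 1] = -4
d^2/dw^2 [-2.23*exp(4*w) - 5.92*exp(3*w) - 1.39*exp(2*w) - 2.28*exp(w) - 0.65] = (-35.68*exp(3*w) - 53.28*exp(2*w) - 5.56*exp(w) - 2.28)*exp(w)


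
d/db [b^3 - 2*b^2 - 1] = b*(3*b - 4)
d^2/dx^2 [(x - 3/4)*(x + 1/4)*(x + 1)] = 6*x + 1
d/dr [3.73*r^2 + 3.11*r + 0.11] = 7.46*r + 3.11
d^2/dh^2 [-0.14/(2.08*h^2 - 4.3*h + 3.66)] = (1.211392*h^2 - 2.50432*h - 0.14*(4.16*h - 4.3)*(8.32*h - 8.6) + 2.131584)/(2.08*h^2 - 4.3*h + 3.66)^3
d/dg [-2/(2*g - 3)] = 4/(2*g - 3)^2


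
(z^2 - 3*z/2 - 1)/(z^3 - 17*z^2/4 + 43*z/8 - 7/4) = 4*(2*z + 1)/(8*z^2 - 18*z + 7)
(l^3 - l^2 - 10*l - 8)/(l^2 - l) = (l^3 - l^2 - 10*l - 8)/(l*(l - 1))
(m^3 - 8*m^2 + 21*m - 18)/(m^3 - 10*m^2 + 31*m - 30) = (m - 3)/(m - 5)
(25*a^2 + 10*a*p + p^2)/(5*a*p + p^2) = (5*a + p)/p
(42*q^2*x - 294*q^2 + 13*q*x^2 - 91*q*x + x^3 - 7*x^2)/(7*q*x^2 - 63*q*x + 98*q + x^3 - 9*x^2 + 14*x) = (6*q + x)/(x - 2)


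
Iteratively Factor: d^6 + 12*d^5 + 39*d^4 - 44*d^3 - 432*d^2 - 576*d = (d + 3)*(d^5 + 9*d^4 + 12*d^3 - 80*d^2 - 192*d) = d*(d + 3)*(d^4 + 9*d^3 + 12*d^2 - 80*d - 192) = d*(d + 3)*(d + 4)*(d^3 + 5*d^2 - 8*d - 48) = d*(d + 3)*(d + 4)^2*(d^2 + d - 12) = d*(d - 3)*(d + 3)*(d + 4)^2*(d + 4)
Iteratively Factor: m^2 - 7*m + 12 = (m - 3)*(m - 4)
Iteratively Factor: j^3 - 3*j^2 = (j - 3)*(j^2) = j*(j - 3)*(j)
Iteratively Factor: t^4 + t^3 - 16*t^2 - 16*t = (t + 4)*(t^3 - 3*t^2 - 4*t) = (t + 1)*(t + 4)*(t^2 - 4*t) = (t - 4)*(t + 1)*(t + 4)*(t)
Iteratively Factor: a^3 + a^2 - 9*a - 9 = (a - 3)*(a^2 + 4*a + 3) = (a - 3)*(a + 1)*(a + 3)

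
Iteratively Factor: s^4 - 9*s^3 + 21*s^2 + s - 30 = (s - 3)*(s^3 - 6*s^2 + 3*s + 10) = (s - 3)*(s - 2)*(s^2 - 4*s - 5) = (s - 3)*(s - 2)*(s + 1)*(s - 5)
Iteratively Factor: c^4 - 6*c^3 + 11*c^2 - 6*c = (c - 3)*(c^3 - 3*c^2 + 2*c) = (c - 3)*(c - 2)*(c^2 - c) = (c - 3)*(c - 2)*(c - 1)*(c)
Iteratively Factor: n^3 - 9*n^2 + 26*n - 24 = (n - 4)*(n^2 - 5*n + 6) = (n - 4)*(n - 2)*(n - 3)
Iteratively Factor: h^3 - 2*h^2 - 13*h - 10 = (h - 5)*(h^2 + 3*h + 2) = (h - 5)*(h + 1)*(h + 2)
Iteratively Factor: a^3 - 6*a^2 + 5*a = (a - 1)*(a^2 - 5*a) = a*(a - 1)*(a - 5)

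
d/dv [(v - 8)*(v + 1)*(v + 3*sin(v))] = (v - 8)*(v + 1)*(3*cos(v) + 1) + (v - 8)*(v + 3*sin(v)) + (v + 1)*(v + 3*sin(v))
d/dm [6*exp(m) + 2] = 6*exp(m)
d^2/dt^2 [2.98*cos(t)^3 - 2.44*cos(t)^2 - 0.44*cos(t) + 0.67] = -1.795*cos(t) + 4.88*cos(2*t) - 6.705*cos(3*t)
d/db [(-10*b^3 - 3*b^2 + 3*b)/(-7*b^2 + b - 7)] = (70*b^4 - 20*b^3 + 228*b^2 + 42*b - 21)/(49*b^4 - 14*b^3 + 99*b^2 - 14*b + 49)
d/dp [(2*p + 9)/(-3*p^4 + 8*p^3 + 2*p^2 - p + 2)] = (-6*p^4 + 16*p^3 + 4*p^2 - 2*p + (2*p + 9)*(12*p^3 - 24*p^2 - 4*p + 1) + 4)/(-3*p^4 + 8*p^3 + 2*p^2 - p + 2)^2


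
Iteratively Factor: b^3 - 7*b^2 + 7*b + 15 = (b + 1)*(b^2 - 8*b + 15) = (b - 3)*(b + 1)*(b - 5)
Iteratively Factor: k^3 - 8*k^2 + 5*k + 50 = (k - 5)*(k^2 - 3*k - 10) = (k - 5)^2*(k + 2)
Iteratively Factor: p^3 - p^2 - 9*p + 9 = (p - 1)*(p^2 - 9) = (p - 3)*(p - 1)*(p + 3)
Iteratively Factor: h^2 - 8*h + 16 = (h - 4)*(h - 4)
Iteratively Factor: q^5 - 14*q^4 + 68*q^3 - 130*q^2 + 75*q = (q - 3)*(q^4 - 11*q^3 + 35*q^2 - 25*q) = q*(q - 3)*(q^3 - 11*q^2 + 35*q - 25) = q*(q - 3)*(q - 1)*(q^2 - 10*q + 25) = q*(q - 5)*(q - 3)*(q - 1)*(q - 5)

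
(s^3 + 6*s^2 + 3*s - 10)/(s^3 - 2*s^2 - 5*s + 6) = (s + 5)/(s - 3)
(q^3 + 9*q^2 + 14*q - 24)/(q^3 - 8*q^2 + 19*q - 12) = (q^2 + 10*q + 24)/(q^2 - 7*q + 12)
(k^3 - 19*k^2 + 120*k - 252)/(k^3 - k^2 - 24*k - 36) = (k^2 - 13*k + 42)/(k^2 + 5*k + 6)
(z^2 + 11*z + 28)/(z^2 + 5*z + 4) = (z + 7)/(z + 1)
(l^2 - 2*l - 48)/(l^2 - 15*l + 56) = (l + 6)/(l - 7)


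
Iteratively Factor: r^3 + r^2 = (r + 1)*(r^2) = r*(r + 1)*(r)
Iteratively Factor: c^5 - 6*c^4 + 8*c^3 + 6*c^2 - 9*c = (c - 3)*(c^4 - 3*c^3 - c^2 + 3*c) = (c - 3)*(c - 1)*(c^3 - 2*c^2 - 3*c) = (c - 3)^2*(c - 1)*(c^2 + c) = c*(c - 3)^2*(c - 1)*(c + 1)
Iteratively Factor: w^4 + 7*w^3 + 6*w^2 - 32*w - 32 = (w + 1)*(w^3 + 6*w^2 - 32) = (w - 2)*(w + 1)*(w^2 + 8*w + 16) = (w - 2)*(w + 1)*(w + 4)*(w + 4)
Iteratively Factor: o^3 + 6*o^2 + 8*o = (o + 2)*(o^2 + 4*o) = o*(o + 2)*(o + 4)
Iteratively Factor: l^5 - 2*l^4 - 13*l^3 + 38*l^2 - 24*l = (l + 4)*(l^4 - 6*l^3 + 11*l^2 - 6*l) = l*(l + 4)*(l^3 - 6*l^2 + 11*l - 6) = l*(l - 2)*(l + 4)*(l^2 - 4*l + 3) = l*(l - 3)*(l - 2)*(l + 4)*(l - 1)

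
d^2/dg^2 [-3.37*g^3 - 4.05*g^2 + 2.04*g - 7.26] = -20.22*g - 8.1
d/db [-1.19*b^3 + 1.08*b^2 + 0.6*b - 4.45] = -3.57*b^2 + 2.16*b + 0.6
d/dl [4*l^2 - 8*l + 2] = 8*l - 8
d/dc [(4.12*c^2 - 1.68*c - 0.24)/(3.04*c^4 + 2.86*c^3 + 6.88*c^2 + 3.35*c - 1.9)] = (-25.0496*c^5 + 3.5384*c^4 + 12.528*c^3 + 27.4196*c^2 - 12.3536*c + 3.996)/(9.2416*c^8 + 17.3888*c^7 + 50.01*c^6 + 59.7216*c^5 + 54.9444*c^4 + 35.228*c^3 - 14.9215*c^2 - 12.73*c + 3.61)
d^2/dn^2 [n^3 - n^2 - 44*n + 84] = 6*n - 2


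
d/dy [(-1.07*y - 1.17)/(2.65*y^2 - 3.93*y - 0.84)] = (2.8355*y^2 + 6.201*y - 3.6993)/(7.0225*y^4 - 20.829*y^3 + 10.9929*y^2 + 6.6024*y + 0.7056)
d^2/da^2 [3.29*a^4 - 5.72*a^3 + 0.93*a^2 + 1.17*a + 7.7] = 39.48*a^2 - 34.32*a + 1.86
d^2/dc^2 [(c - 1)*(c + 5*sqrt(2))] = 2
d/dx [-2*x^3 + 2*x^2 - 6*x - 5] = -6*x^2 + 4*x - 6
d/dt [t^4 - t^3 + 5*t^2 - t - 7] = 4*t^3 - 3*t^2 + 10*t - 1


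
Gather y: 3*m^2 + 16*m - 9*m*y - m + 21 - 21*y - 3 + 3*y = 3*m^2 + 15*m + y*(-9*m - 18) + 18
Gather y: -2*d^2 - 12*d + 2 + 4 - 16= -2*d^2 - 12*d - 10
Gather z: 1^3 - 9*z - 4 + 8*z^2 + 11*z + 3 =8*z^2 + 2*z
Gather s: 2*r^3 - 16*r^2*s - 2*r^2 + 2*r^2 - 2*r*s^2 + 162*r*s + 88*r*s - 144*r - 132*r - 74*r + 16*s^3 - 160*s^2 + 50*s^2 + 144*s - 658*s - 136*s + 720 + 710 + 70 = 2*r^3 - 350*r + 16*s^3 + s^2*(-2*r - 110) + s*(-16*r^2 + 250*r - 650) + 1500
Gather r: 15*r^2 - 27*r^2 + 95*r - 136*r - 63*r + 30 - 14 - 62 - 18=-12*r^2 - 104*r - 64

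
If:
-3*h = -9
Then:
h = 3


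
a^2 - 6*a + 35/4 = (a - 7/2)*(a - 5/2)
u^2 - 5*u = u*(u - 5)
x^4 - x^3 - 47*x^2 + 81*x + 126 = (x - 6)*(x - 3)*(x + 1)*(x + 7)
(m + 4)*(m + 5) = m^2 + 9*m + 20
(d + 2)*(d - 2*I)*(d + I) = d^3 + 2*d^2 - I*d^2 + 2*d - 2*I*d + 4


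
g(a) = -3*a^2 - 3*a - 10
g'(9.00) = -57.00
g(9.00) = -280.00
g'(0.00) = -3.00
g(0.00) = -10.00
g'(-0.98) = 2.88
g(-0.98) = -9.94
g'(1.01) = -9.06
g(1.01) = -16.09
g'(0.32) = -4.92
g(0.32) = -11.27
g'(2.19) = -16.14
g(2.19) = -30.96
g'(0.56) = -6.36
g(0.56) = -12.62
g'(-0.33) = -1.02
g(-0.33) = -9.34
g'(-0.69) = 1.14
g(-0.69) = -9.36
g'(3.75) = -25.50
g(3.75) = -63.44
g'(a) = -6*a - 3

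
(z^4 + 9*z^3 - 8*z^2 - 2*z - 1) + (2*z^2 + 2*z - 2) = z^4 + 9*z^3 - 6*z^2 - 3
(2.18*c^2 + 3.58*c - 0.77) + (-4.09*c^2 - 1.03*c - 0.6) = -1.91*c^2 + 2.55*c - 1.37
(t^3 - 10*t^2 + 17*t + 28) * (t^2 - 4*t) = t^5 - 14*t^4 + 57*t^3 - 40*t^2 - 112*t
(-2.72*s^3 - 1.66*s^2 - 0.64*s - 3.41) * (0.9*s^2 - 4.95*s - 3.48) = -2.448*s^5 + 11.97*s^4 + 17.1066*s^3 + 5.8758*s^2 + 19.1067*s + 11.8668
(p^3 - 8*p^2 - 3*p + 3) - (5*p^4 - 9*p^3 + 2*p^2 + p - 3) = -5*p^4 + 10*p^3 - 10*p^2 - 4*p + 6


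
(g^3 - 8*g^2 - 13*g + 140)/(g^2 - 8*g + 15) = (g^2 - 3*g - 28)/(g - 3)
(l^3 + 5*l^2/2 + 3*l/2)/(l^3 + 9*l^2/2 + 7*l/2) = (2*l + 3)/(2*l + 7)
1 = 1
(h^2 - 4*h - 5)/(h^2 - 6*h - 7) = (h - 5)/(h - 7)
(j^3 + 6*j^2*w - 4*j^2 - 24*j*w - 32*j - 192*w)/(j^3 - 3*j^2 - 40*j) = (j^2 + 6*j*w + 4*j + 24*w)/(j*(j + 5))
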